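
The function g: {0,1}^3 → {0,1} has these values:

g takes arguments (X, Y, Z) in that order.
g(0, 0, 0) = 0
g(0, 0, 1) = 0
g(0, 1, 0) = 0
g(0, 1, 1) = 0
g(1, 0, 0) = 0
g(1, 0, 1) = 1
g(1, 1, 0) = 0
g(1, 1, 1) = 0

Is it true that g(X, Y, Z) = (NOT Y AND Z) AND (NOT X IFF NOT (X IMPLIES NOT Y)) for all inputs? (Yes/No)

Yes

Check the formula against g row by row:
  X=0, Y=0, Z=0: formula gives 0, g = 0 ✓
  X=0, Y=0, Z=1: formula gives 0, g = 0 ✓
  X=0, Y=1, Z=0: formula gives 0, g = 0 ✓
  X=0, Y=1, Z=1: formula gives 0, g = 0 ✓
  X=1, Y=0, Z=0: formula gives 0, g = 0 ✓
  …and likewise for the remaining 3 rows.
No disagreement on any input; they are logically equivalent.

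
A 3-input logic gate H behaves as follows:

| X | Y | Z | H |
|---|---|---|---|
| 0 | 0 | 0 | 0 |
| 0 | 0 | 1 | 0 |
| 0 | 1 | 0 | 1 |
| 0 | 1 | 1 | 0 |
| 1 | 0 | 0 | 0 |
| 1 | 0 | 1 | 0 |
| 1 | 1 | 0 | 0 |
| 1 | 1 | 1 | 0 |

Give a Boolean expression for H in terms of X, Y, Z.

H(X, Y, Z) = (¬X ∧ Y) ∧ ¬Z

H is 1 on exactly one input, (0,1,0), whose minterm is ¬X·Y·¬Z. So H is just that conjunction.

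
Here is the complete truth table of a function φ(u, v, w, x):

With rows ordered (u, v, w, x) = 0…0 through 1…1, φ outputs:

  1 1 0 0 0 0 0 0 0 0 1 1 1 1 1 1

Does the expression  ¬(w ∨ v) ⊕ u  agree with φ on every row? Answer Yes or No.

Check the formula against φ row by row:
  u=0, v=0, w=0, x=0: formula gives 1, φ = 1 ✓
  u=0, v=0, w=0, x=1: formula gives 1, φ = 1 ✓
  u=0, v=0, w=1, x=0: formula gives 0, φ = 0 ✓
  u=0, v=0, w=1, x=1: formula gives 0, φ = 0 ✓
  …and likewise for the remaining 12 rows.
All 16 rows match — the expression computes φ exactly.

Yes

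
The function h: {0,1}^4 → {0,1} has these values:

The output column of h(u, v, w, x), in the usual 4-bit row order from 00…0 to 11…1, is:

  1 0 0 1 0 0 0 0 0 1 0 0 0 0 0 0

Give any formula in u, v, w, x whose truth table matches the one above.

h(u, v, w, x) = ((((¬u ∧ ¬v) ∧ ¬w) ∧ ¬x) ∨ (((¬u ∧ ¬v) ∧ w) ∧ x)) ∨ (((u ∧ ¬v) ∧ ¬w) ∧ x)

The 1-rows are (0,0,0,0), (0,0,1,1), (1,0,0,1). Each contributes one minterm — ¬u·¬v·¬w·¬x; ¬u·¬v·w·x; u·¬v·¬w·x — and their disjunction is a sum-of-products form of h.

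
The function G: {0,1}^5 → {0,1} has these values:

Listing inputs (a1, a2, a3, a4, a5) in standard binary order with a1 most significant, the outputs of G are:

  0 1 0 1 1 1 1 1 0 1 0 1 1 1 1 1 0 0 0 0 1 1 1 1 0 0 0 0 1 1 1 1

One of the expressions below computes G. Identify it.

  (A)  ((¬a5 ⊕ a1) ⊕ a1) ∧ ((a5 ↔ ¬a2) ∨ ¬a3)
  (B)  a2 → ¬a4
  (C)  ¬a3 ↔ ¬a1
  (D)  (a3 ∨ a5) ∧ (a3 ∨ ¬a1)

D

(A) fails at (0,0,0,0,0): the formula yields 1, G is 0.
(B) fails at (0,0,0,0,0): the formula yields 1, G is 0.
(C) fails at (0,0,0,0,0): the formula yields 1, G is 0.
(D) is the remaining candidate, and it agrees with G on all 32 inputs.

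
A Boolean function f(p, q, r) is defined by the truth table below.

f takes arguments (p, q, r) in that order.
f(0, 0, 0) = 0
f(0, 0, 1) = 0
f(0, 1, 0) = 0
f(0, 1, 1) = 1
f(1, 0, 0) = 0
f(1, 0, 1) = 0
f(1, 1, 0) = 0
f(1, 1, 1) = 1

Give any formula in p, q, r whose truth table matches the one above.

The 1-rows are (0,1,1), (1,1,1). Each contributes one minterm — ¬p·q·r; p·q·r — and their disjunction is a sum-of-products form of f.

f(p, q, r) = ((not p and q) and r) or ((p and q) and r)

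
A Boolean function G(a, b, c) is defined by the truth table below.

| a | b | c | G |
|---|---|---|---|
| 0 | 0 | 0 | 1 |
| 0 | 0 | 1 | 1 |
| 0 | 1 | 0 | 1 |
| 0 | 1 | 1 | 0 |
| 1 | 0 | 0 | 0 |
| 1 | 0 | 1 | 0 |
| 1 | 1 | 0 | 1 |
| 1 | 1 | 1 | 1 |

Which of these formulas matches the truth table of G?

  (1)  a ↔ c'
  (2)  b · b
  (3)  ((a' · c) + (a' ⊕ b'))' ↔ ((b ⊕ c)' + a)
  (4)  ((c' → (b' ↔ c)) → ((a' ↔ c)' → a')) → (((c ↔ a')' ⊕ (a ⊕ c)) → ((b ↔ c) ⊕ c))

3

(1): at (0,0,0) it gives 0, but G = 1 — eliminated.
(2): at (0,0,0) it gives 0, but G = 1 — eliminated.
(4): at (0,1,0) it gives 0, but G = 1 — eliminated.
That leaves (3). Evaluating it on every row reproduces the table of G exactly.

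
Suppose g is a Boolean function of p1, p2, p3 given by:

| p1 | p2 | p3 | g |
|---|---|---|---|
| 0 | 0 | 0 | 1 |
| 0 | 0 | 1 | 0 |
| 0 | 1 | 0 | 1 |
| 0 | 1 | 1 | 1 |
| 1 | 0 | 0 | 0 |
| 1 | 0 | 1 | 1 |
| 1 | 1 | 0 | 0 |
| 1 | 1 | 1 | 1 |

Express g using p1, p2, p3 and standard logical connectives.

There are just 3 zero rows: (0,0,1), (1,0,0), (1,1,0). Their minterms are ¬p1·¬p2·p3, p1·¬p2·¬p3, p1·p2·¬p3; the OR of those covers precisely the 0-outputs, and negating it yields g.

g(p1, p2, p3) = ((((p1' · p2') · p3) + ((p1 · p2') · p3')) + ((p1 · p2) · p3'))'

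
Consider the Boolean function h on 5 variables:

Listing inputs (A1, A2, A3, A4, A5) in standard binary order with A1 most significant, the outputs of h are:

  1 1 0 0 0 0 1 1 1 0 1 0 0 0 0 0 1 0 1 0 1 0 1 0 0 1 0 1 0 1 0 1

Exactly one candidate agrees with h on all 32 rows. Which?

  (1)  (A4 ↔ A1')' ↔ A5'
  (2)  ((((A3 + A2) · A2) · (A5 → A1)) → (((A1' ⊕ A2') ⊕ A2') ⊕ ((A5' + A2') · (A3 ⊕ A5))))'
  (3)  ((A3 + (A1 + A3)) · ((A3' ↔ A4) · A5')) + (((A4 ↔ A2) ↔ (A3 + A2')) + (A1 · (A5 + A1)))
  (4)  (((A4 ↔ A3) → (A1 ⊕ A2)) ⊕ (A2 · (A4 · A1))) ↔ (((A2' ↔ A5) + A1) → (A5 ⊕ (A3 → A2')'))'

(1): at (0,0,0,0,1) it gives 0, but h = 1 — eliminated.
(2): at (0,0,0,0,0) it gives 0, but h = 1 — eliminated.
(3): at (0,0,1,0,0) it gives 1, but h = 0 — eliminated.
Only (4) survives; checking it on all 32 rows confirms it matches h.

4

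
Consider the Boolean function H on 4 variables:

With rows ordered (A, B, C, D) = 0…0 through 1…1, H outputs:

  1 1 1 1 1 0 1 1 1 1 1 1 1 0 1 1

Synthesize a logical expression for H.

The 0-rows are (0,1,0,1), (1,1,0,1). Take each as a conjunction (¬A·B·¬C·D, A·B·¬C·D), form their disjunction, and complement — that gives a formula that is 1 everywhere H is.

H(A, B, C, D) = not ((((not A and B) and not C) and D) or (((A and B) and not C) and D))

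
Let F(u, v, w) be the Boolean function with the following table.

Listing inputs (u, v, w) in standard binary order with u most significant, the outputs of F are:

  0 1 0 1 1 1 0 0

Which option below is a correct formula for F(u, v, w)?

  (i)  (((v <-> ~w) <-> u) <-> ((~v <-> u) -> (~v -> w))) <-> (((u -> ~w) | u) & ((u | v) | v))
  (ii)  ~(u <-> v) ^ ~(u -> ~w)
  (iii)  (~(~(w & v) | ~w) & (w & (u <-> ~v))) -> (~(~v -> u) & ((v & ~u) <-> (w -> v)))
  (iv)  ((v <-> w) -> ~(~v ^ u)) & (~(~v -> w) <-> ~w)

iv

(i) disagrees with F on (1,1,0) (formula → 1, table → 0); rule it out.
(ii) disagrees with F on (0,0,1) (formula → 0, table → 1); rule it out.
(iii) disagrees with F on (0,0,0) (formula → 1, table → 0); rule it out.
That leaves (iv). Evaluating it on every row reproduces the table of F exactly.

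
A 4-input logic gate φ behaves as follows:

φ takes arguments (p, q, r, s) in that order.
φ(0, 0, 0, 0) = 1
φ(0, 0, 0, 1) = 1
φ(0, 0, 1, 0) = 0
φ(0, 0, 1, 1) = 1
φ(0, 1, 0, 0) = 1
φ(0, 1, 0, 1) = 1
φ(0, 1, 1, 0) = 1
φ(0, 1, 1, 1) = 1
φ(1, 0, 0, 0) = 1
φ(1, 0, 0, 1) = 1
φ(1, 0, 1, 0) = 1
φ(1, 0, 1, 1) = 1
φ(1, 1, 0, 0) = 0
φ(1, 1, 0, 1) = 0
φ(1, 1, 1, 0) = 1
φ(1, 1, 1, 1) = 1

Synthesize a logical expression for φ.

The 0-rows are (0,0,1,0), (1,1,0,0), (1,1,0,1). Take each as a conjunction (¬p·¬q·r·¬s, p·q·¬r·¬s, p·q·¬r·s), form their disjunction, and complement — that gives a formula that is 1 everywhere φ is.

φ(p, q, r, s) = (((((p' · q') · r) · s') + (((p · q) · r') · s')) + (((p · q) · r') · s))'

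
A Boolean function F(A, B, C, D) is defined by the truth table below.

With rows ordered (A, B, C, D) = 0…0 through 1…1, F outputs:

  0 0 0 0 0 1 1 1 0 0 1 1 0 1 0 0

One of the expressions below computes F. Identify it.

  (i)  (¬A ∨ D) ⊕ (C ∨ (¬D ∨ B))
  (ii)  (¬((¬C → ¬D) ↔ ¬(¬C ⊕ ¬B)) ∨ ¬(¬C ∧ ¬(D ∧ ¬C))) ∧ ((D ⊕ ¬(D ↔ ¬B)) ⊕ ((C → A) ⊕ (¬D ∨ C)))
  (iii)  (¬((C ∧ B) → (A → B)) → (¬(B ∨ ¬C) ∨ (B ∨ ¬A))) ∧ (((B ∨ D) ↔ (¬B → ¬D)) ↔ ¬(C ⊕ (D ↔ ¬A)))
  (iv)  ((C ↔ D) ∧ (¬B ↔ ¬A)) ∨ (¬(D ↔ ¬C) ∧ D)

(i) disagrees with F on (0,0,0,1) (formula → 1, table → 0); rule it out.
(iii) disagrees with F on (0,0,0,1) (formula → 1, table → 0); rule it out.
(iv) disagrees with F on (0,0,0,0) (formula → 1, table → 0); rule it out.
Only (ii) survives; checking it on all 16 rows confirms it matches F.

ii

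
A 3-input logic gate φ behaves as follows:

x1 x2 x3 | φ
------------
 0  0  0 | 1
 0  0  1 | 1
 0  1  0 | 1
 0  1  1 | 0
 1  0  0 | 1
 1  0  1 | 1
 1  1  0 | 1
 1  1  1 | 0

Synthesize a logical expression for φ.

φ(x1, x2, x3) = ¬(((¬x1 ∧ x2) ∧ x3) ∨ ((x1 ∧ x2) ∧ x3))

There are just 2 zero rows: (0,1,1), (1,1,1). Their minterms are ¬x1·x2·x3, x1·x2·x3; the OR of those covers precisely the 0-outputs, and negating it yields φ.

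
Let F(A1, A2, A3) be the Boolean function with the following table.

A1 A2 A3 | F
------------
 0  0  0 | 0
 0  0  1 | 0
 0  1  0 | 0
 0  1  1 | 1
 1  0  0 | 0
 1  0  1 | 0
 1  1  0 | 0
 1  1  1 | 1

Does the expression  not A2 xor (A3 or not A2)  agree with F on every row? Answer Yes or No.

Check the formula against F row by row:
  A1=0, A2=0, A3=0: formula gives 0, F = 0 ✓
  A1=0, A2=0, A3=1: formula gives 0, F = 0 ✓
  A1=0, A2=1, A3=0: formula gives 0, F = 0 ✓
  A1=0, A2=1, A3=1: formula gives 1, F = 1 ✓
  A1=1, A2=0, A3=0: formula gives 0, F = 0 ✓
  … (the remaining 3 rows also agree.)
All 8 rows match — the expression computes F exactly.

Yes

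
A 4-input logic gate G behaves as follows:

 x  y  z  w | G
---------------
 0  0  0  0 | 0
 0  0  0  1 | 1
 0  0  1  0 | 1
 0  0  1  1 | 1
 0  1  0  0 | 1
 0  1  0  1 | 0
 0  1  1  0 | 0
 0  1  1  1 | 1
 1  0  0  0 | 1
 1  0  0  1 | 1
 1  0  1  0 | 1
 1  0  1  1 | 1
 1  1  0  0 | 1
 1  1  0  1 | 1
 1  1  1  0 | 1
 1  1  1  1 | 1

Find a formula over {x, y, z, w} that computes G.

G(x, y, z, w) = not (((((not x and not y) and not z) and not w) or (((not x and y) and not z) and w)) or (((not x and y) and z) and not w))

G is 0 on only 3 rows — (0,0,0,0), (0,1,0,1), (0,1,1,0). Writing each as a minterm (¬x·¬y·¬z·¬w, ¬x·y·¬z·w, ¬x·y·z·¬w) and OR-ing them characterizes exactly where G=0, so G is the negation of that disjunction.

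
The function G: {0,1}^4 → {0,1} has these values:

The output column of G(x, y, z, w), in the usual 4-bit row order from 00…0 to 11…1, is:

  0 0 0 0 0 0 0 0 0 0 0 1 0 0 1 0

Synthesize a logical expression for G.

G(x, y, z, w) = (((x ∧ ¬y) ∧ z) ∧ w) ∨ (((x ∧ y) ∧ z) ∧ ¬w)

G=1 on 2 inputs: (1,0,1,1), (1,1,1,0). Reading each as a conjunction of literals (x·¬y·z·w, x·y·z·¬w) and taking the OR gives the canonical DNF.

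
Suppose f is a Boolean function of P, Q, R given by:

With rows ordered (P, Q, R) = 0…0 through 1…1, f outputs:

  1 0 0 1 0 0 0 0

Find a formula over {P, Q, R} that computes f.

f(P, Q, R) = ((~P & ~Q) & ~R) | ((~P & Q) & R)

The 1-rows are (0,0,0), (0,1,1). Each contributes one minterm — ¬P·¬Q·¬R; ¬P·Q·R — and their disjunction is a sum-of-products form of f.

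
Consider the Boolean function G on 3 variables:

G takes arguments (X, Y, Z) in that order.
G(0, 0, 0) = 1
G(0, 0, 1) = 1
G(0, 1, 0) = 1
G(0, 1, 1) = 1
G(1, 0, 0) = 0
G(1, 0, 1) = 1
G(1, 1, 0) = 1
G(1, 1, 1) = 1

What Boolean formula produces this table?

G(X, Y, Z) = ~((X & ~Y) & ~Z)

Only row (1,0,0) gives 0. So G is 1 everywhere except there — the complement of the minterm X·¬Y·¬Z.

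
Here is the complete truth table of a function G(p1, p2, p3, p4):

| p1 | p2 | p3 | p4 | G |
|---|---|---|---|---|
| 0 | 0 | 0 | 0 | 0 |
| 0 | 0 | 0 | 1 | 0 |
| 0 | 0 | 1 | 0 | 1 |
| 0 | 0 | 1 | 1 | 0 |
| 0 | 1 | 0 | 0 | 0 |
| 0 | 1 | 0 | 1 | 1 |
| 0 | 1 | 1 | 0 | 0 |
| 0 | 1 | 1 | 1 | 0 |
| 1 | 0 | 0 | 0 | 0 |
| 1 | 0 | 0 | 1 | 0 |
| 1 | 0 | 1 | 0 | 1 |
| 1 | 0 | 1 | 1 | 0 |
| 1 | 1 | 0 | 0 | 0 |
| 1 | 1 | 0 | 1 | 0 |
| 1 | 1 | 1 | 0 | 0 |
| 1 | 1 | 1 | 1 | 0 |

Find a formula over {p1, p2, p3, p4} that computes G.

The 1-rows are (0,0,1,0), (0,1,0,1), (1,0,1,0). Each contributes one minterm — ¬p1·¬p2·p3·¬p4; ¬p1·p2·¬p3·p4; p1·¬p2·p3·¬p4 — and their disjunction is a sum-of-products form of G.

G(p1, p2, p3, p4) = ((((¬p1 ∧ ¬p2) ∧ p3) ∧ ¬p4) ∨ (((¬p1 ∧ p2) ∧ ¬p3) ∧ p4)) ∨ (((p1 ∧ ¬p2) ∧ p3) ∧ ¬p4)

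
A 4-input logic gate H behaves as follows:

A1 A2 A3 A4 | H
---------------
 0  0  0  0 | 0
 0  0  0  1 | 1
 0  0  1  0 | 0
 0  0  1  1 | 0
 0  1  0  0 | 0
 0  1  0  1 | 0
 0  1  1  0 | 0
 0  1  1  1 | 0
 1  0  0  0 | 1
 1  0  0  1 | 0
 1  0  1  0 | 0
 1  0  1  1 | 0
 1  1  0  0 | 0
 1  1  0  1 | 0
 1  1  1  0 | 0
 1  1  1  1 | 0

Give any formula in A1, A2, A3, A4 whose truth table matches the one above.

Collect the rows where H=1 — (0,0,0,1), (1,0,0,0) — and write one minterm per row: ¬A1·¬A2·¬A3·A4, A1·¬A2·¬A3·¬A4. Their union (logical OR) reproduces the table exactly.

H(A1, A2, A3, A4) = (((A1' · A2') · A3') · A4) + (((A1 · A2') · A3') · A4')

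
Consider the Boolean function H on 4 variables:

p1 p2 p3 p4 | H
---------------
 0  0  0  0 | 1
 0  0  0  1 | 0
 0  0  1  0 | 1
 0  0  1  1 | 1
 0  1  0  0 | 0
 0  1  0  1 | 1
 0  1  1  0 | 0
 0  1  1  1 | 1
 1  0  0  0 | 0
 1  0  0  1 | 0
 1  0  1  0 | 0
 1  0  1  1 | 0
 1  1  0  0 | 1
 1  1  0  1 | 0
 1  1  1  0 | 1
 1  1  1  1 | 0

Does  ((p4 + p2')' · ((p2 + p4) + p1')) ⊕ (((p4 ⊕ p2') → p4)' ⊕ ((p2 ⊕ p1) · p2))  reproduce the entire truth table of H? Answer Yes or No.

Evaluate ((p4 + p2')' · ((p2 + p4) + p1')) ⊕ (((p4 ⊕ p2') → p4)' ⊕ ((p2 ⊕ p1) · p2)) on each row and compare to H:
  p1=0, p2=0, p3=0, p4=0: formula gives 1, H = 1 ✓
  p1=0, p2=0, p3=0, p4=1: formula gives 0, H = 0 ✓
  p1=0, p2=0, p3=1, p4=0: formula gives 1, H = 1 ✓
  p1=0, p2=0, p3=1, p4=1: formula gives 0, but H = 1 ✗
A single disagreement suffices: at (0,0,1,1) they differ, so the formula does not compute H.

No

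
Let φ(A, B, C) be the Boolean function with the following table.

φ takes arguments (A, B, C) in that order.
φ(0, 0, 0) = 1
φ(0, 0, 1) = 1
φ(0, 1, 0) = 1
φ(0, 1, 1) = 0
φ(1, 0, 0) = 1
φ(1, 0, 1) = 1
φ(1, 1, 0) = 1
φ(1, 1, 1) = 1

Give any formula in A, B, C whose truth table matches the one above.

φ(A, B, C) = NOT ((NOT A AND B) AND C)

φ is 0 on exactly one input, (0,1,1), whose minterm is ¬A·B·C. So φ is the negation of that single conjunction.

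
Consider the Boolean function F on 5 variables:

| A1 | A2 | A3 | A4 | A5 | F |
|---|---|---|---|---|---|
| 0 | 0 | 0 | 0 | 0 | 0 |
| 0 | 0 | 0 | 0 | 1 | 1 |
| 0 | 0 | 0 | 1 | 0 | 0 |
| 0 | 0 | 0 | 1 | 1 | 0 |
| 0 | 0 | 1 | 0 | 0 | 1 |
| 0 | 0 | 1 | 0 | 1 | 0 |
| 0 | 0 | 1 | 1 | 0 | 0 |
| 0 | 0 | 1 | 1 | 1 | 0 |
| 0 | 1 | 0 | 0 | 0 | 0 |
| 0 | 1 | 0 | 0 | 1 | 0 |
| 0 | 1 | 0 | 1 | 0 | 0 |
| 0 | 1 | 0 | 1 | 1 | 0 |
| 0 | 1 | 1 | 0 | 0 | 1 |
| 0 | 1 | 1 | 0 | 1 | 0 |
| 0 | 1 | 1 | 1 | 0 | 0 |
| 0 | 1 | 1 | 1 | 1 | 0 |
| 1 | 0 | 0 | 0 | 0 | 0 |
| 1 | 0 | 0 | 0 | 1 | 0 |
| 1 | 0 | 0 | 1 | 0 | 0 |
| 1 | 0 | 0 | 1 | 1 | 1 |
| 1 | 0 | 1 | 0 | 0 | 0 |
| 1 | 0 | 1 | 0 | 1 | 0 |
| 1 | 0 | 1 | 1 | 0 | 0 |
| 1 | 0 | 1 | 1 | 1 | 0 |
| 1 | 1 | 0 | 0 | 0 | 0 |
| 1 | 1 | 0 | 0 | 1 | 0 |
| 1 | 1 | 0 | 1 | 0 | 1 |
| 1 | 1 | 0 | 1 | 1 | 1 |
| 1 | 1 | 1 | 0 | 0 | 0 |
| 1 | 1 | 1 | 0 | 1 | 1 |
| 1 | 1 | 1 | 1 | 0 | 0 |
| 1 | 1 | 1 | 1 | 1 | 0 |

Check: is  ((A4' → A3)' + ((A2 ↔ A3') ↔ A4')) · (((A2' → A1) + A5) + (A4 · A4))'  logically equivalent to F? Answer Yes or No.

No

Test each input against both F and the formula:
  A1=0, A2=0, A3=0, A4=0, A5=0: formula gives 1, but F = 0 ✗
Row (0,0,0,0,0) is a counterexample, so the formula is not equivalent to F.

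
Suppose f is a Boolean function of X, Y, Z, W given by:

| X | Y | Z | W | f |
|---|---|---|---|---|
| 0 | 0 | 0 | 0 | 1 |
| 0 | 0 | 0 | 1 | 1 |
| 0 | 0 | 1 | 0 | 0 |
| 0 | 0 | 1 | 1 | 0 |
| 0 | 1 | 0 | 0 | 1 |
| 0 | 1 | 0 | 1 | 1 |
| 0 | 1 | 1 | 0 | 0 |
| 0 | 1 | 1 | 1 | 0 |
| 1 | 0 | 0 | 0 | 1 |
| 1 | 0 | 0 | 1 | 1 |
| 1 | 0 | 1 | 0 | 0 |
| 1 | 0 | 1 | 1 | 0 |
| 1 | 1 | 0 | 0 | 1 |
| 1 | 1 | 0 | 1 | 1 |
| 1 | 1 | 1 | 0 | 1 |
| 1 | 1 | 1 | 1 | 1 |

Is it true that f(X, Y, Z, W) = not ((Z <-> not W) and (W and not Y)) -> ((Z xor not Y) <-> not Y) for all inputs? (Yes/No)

No

Test each input against both f and the formula:
  X=0, Y=0, Z=0, W=0: formula gives 1, f = 1 ✓
  X=0, Y=0, Z=0, W=1: formula gives 1, f = 1 ✓
  X=0, Y=0, Z=1, W=0: formula gives 0, f = 0 ✓
  X=0, Y=0, Z=1, W=1: formula gives 0, f = 0 ✓
  …
  X=1, Y=1, Z=1, W=0: formula gives 0, but f = 1 ✗
A single disagreement suffices: at (1,1,1,0) they differ, so the formula does not compute f.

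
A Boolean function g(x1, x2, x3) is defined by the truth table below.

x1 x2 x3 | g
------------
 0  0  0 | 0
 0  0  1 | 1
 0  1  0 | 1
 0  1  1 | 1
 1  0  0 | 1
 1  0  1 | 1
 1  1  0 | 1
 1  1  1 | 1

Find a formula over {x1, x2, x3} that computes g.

g(x1, x2, x3) = (x1 + x2) + x3

The output is 1 whenever at least one input is 1 — the OR of all inputs.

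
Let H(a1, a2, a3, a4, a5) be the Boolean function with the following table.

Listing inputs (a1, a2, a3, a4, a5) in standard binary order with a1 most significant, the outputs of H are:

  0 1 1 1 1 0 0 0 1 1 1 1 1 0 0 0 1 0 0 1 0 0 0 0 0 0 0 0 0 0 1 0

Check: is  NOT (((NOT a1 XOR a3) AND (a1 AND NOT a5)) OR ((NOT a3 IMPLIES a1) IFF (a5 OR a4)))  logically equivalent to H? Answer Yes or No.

Check the formula against H row by row:
  a1=0, a2=0, a3=0, a4=0, a5=0: formula gives 0, H = 0 ✓
  a1=0, a2=0, a3=0, a4=0, a5=1: formula gives 1, H = 1 ✓
  a1=0, a2=0, a3=0, a4=1, a5=0: formula gives 1, H = 1 ✓
  a1=0, a2=0, a3=0, a4=1, a5=1: formula gives 1, H = 1 ✓
  …
  a1=0, a2=1, a3=0, a4=0, a5=0: formula gives 0, but H = 1 ✗
Since they disagree at (0,1,0,0,0), the expression is not a correct formula for H.

No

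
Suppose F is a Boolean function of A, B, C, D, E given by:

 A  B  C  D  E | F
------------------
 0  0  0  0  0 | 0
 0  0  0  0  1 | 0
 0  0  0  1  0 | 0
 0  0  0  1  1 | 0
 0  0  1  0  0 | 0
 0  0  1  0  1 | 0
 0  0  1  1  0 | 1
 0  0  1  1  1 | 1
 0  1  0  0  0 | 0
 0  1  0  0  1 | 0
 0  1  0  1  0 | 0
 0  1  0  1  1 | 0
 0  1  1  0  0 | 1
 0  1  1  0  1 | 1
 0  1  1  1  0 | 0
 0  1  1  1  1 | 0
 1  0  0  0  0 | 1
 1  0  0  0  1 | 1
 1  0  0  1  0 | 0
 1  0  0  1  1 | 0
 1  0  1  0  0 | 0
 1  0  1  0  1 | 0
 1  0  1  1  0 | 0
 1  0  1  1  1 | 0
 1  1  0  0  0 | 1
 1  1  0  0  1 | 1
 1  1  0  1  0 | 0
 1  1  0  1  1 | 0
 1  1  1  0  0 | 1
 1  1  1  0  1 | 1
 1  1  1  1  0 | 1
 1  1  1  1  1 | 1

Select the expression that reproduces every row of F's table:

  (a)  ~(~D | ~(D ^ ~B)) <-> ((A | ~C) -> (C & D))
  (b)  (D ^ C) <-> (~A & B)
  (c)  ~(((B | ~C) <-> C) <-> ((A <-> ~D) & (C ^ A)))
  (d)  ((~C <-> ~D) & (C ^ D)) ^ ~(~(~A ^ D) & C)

(a) disagrees with F on (0,0,0,0,0) (formula → 1, table → 0); rule it out.
(b) disagrees with F on (0,0,0,0,0) (formula → 1, table → 0); rule it out.
(d) disagrees with F on (0,0,0,0,0) (formula → 1, table → 0); rule it out.
Only (c) survives; checking it on all 32 rows confirms it matches F.

c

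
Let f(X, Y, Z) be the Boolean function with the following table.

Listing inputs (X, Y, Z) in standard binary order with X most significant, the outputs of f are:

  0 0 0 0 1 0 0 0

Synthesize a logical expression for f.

f is 1 on exactly one input, (1,0,0), whose minterm is X·¬Y·¬Z. So f is just that conjunction.

f(X, Y, Z) = (X ∧ ¬Y) ∧ ¬Z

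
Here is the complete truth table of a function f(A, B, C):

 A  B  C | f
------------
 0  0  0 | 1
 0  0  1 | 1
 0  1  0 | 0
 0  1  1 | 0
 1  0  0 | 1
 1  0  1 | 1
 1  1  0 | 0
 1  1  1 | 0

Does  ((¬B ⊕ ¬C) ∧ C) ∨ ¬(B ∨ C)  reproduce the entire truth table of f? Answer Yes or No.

Yes

Test each input against both f and the formula:
  A=0, B=0, C=0: formula gives 1, f = 1 ✓
  A=0, B=0, C=1: formula gives 1, f = 1 ✓
  A=0, B=1, C=0: formula gives 0, f = 0 ✓
  A=0, B=1, C=1: formula gives 0, f = 0 ✓
  A=1, B=0, C=0: formula gives 1, f = 1 ✓
  … (the remaining 3 rows also agree.)
All 8 rows match — the expression computes f exactly.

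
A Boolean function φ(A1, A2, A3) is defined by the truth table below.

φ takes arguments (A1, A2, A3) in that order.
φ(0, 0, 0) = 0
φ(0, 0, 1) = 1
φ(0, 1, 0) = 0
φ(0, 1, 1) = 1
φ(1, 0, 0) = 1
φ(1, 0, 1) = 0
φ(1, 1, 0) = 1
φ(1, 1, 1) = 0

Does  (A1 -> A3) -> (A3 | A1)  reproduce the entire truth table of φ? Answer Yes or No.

No

Evaluate (A1 -> A3) -> (A3 | A1) on each row and compare to φ:
  A1=0, A2=0, A3=0: formula gives 0, φ = 0 ✓
  A1=0, A2=0, A3=1: formula gives 1, φ = 1 ✓
  A1=0, A2=1, A3=0: formula gives 0, φ = 0 ✓
  A1=0, A2=1, A3=1: formula gives 1, φ = 1 ✓
  A1=1, A2=0, A3=0: formula gives 1, φ = 1 ✓
  A1=1, A2=0, A3=1: formula gives 1, but φ = 0 ✗
Since they disagree at (1,0,1), the expression is not a correct formula for φ.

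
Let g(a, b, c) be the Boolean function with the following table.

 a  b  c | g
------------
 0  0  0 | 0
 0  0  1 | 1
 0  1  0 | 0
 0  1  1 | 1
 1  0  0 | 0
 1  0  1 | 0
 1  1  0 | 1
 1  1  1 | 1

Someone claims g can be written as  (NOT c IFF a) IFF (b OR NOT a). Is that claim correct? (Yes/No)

No

Test each input against both g and the formula:
  a=0, b=0, c=0: formula gives 0, g = 0 ✓
  a=0, b=0, c=1: formula gives 1, g = 1 ✓
  a=0, b=1, c=0: formula gives 0, g = 0 ✓
  a=0, b=1, c=1: formula gives 1, g = 1 ✓
  a=1, b=0, c=0: formula gives 0, g = 0 ✓
  a=1, b=0, c=1: formula gives 1, but g = 0 ✗
Row (1,0,1) is a counterexample, so the formula is not equivalent to g.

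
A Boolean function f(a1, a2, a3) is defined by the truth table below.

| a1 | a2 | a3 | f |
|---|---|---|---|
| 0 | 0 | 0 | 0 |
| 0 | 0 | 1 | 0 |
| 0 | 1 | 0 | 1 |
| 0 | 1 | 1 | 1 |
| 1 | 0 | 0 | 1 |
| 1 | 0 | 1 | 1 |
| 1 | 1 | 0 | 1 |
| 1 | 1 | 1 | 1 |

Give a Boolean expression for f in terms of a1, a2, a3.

f(a1, a2, a3) = ¬(((¬a1 ∧ ¬a2) ∧ ¬a3) ∨ ((¬a1 ∧ ¬a2) ∧ a3))

The 0-rows are (0,0,0), (0,0,1). Take each as a conjunction (¬a1·¬a2·¬a3, ¬a1·¬a2·a3), form their disjunction, and complement — that gives a formula that is 1 everywhere f is.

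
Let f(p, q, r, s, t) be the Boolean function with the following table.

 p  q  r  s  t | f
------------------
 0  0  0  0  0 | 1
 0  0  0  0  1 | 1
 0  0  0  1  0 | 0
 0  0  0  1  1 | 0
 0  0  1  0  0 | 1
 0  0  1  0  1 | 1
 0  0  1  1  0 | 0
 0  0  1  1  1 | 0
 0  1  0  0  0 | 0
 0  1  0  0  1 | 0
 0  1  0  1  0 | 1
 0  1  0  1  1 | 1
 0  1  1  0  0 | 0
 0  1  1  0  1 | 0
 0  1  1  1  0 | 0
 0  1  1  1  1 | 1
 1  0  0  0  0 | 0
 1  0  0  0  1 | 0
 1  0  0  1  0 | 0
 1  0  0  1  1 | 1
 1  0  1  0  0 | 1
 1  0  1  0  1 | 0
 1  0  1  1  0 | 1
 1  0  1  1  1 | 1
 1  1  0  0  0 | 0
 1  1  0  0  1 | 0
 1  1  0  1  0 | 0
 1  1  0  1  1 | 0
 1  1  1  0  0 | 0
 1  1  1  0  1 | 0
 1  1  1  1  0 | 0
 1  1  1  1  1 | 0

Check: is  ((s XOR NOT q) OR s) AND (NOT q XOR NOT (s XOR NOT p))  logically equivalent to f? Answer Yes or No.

No

Evaluate ((s XOR NOT q) OR s) AND (NOT q XOR NOT (s XOR NOT p)) on each row and compare to f:
  p=0, q=0, r=0, s=0, t=0: formula gives 1, f = 1 ✓
  p=0, q=0, r=0, s=0, t=1: formula gives 1, f = 1 ✓
  p=0, q=0, r=0, s=1, t=0: formula gives 0, f = 0 ✓
  p=0, q=0, r=0, s=1, t=1: formula gives 0, f = 0 ✓
  …
  p=0, q=1, r=1, s=1, t=0: formula gives 1, but f = 0 ✗
Row (0,1,1,1,0) is a counterexample, so the formula is not equivalent to f.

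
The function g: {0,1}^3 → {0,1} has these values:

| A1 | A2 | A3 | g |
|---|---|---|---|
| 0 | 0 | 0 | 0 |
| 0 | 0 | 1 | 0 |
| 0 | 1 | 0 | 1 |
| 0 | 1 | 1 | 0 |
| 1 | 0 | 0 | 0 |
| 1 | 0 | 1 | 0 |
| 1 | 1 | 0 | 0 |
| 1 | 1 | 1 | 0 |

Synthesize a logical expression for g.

g(A1, A2, A3) = (not A1 and A2) and not A3

Only row (0,1,0) gives 1. That row's minterm ¬A1·A2·¬A3 is g directly.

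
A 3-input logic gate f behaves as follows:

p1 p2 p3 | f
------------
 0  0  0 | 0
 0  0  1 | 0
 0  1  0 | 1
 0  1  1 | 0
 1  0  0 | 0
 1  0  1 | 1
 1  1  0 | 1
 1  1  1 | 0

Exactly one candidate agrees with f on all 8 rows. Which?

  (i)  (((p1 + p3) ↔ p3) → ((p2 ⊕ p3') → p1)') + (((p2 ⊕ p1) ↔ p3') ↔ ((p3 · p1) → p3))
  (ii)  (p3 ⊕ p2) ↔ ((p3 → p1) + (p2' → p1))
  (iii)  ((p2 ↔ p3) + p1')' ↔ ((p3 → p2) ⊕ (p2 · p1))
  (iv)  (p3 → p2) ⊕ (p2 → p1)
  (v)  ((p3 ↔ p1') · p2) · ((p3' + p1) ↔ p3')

(i) fails at (0,0,0): the formula yields 1, f is 0.
(iii) fails at (0,0,1): the formula yields 1, f is 0.
(iv) fails at (0,0,1): the formula yields 1, f is 0.
(v) fails at (0,1,0): the formula yields 0, f is 1.
Only (ii) survives; checking it on all 8 rows confirms it matches f.

ii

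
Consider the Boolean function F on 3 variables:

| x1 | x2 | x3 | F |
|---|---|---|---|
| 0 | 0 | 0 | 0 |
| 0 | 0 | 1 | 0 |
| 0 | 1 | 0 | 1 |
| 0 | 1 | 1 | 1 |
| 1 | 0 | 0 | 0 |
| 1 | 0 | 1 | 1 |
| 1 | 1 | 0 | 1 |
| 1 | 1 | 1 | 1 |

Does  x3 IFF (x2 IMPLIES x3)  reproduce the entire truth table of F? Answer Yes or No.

Test each input against both F and the formula:
  x1=0, x2=0, x3=0: formula gives 0, F = 0 ✓
  x1=0, x2=0, x3=1: formula gives 1, but F = 0 ✗
Since they disagree at (0,0,1), the expression is not a correct formula for F.

No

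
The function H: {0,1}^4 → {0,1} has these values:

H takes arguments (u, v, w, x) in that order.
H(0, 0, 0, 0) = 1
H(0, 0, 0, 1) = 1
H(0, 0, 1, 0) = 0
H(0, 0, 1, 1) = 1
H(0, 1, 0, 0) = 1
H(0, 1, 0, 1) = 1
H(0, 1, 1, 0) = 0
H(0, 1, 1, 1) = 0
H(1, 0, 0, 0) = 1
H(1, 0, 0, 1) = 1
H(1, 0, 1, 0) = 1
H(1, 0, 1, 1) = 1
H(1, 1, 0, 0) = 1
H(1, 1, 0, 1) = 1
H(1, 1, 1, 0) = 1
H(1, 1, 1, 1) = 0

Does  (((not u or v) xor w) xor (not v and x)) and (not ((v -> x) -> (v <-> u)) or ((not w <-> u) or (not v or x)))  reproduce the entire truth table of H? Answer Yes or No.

No

Evaluate (((not u or v) xor w) xor (not v and x)) and (not ((v -> x) -> (v <-> u)) or ((not w <-> u) or (not v or x))) on each row and compare to H:
  u=0, v=0, w=0, x=0: formula gives 1, H = 1 ✓
  u=0, v=0, w=0, x=1: formula gives 0, but H = 1 ✗
Row (0,0,0,1) is a counterexample, so the formula is not equivalent to H.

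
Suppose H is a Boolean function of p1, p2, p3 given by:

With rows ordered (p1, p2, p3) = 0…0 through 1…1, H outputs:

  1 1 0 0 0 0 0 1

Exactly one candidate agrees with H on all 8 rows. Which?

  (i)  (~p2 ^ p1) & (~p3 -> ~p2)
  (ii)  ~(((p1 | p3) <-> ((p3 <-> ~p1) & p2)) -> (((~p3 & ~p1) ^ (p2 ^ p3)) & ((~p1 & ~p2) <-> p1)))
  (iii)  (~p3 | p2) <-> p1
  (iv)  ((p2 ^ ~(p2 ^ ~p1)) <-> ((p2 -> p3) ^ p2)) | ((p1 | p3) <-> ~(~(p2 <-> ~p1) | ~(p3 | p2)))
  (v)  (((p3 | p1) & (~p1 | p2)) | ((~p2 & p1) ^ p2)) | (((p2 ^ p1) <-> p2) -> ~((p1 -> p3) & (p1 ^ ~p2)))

(ii) fails at (0,0,1): the formula yields 0, H is 1.
(iii) fails at (0,0,0): the formula yields 0, H is 1.
(iv) fails at (0,0,1): the formula yields 0, H is 1.
(v) fails at (0,0,0): the formula yields 0, H is 1.
(i) is the remaining candidate, and it agrees with H on all 8 inputs.

i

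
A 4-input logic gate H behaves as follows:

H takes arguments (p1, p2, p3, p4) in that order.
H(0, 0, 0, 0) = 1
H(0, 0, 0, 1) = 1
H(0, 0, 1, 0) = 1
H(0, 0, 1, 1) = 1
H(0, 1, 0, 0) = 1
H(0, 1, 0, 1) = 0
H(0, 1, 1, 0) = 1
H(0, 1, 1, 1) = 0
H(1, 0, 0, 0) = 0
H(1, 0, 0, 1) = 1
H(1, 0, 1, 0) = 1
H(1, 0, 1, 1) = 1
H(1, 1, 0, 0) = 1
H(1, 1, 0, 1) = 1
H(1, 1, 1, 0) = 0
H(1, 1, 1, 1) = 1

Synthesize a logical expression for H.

H(p1, p2, p3, p4) = NOT ((((((NOT p1 AND p2) AND NOT p3) AND p4) OR (((NOT p1 AND p2) AND p3) AND p4)) OR (((p1 AND NOT p2) AND NOT p3) AND NOT p4)) OR (((p1 AND p2) AND p3) AND NOT p4))

There are just 4 zero rows: (0,1,0,1), (0,1,1,1), (1,0,0,0), (1,1,1,0). Their minterms are ¬p1·p2·¬p3·p4, ¬p1·p2·p3·p4, p1·¬p2·¬p3·¬p4, p1·p2·p3·¬p4; the OR of those covers precisely the 0-outputs, and negating it yields H.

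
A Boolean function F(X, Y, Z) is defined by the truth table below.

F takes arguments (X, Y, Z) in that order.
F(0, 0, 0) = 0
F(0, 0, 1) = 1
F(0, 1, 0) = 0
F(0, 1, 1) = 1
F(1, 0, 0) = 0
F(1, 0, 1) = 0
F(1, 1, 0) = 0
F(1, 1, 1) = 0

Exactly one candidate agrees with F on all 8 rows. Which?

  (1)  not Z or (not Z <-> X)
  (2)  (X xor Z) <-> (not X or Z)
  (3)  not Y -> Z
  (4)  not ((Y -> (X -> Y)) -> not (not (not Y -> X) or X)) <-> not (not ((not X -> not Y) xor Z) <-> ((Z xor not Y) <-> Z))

(1) fails at (0,0,0): the formula yields 1, F is 0.
(3) fails at (0,1,0): the formula yields 1, F is 0.
(4) fails at (0,1,0): the formula yields 1, F is 0.
That leaves (2). Evaluating it on every row reproduces the table of F exactly.

2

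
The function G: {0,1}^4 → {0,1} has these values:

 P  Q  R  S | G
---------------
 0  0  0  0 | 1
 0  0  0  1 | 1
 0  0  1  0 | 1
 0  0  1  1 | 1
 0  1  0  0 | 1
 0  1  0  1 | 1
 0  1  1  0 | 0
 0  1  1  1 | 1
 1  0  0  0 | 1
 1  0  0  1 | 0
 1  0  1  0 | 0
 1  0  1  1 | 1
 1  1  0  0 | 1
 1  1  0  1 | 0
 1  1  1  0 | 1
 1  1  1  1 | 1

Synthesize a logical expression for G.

There are just 4 zero rows: (0,1,1,0), (1,0,0,1), (1,0,1,0), (1,1,0,1). Their minterms are ¬P·Q·R·¬S, P·¬Q·¬R·S, P·¬Q·R·¬S, P·Q·¬R·S; the OR of those covers precisely the 0-outputs, and negating it yields G.

G(P, Q, R, S) = not ((((((not P and Q) and R) and not S) or (((P and not Q) and not R) and S)) or (((P and not Q) and R) and not S)) or (((P and Q) and not R) and S))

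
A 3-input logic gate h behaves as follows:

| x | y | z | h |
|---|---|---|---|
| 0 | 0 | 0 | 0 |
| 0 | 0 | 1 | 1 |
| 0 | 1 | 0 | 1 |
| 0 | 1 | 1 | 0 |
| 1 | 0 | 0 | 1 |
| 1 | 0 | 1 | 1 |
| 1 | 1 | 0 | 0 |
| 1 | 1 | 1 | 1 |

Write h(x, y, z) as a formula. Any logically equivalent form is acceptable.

h(x, y, z) = ~((((~x & ~y) & ~z) | ((~x & y) & z)) | ((x & y) & ~z))

The 0-rows are (0,0,0), (0,1,1), (1,1,0). Take each as a conjunction (¬x·¬y·¬z, ¬x·y·z, x·y·¬z), form their disjunction, and complement — that gives a formula that is 1 everywhere h is.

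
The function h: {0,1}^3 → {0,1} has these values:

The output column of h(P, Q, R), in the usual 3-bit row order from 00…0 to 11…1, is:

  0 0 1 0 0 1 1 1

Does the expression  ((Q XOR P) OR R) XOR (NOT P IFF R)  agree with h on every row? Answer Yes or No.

Yes

Check the formula against h row by row:
  P=0, Q=0, R=0: formula gives 0, h = 0 ✓
  P=0, Q=0, R=1: formula gives 0, h = 0 ✓
  P=0, Q=1, R=0: formula gives 1, h = 1 ✓
  P=0, Q=1, R=1: formula gives 0, h = 0 ✓
  P=1, Q=0, R=0: formula gives 0, h = 0 ✓
  …and likewise for the remaining 3 rows.
No disagreement on any input; they are logically equivalent.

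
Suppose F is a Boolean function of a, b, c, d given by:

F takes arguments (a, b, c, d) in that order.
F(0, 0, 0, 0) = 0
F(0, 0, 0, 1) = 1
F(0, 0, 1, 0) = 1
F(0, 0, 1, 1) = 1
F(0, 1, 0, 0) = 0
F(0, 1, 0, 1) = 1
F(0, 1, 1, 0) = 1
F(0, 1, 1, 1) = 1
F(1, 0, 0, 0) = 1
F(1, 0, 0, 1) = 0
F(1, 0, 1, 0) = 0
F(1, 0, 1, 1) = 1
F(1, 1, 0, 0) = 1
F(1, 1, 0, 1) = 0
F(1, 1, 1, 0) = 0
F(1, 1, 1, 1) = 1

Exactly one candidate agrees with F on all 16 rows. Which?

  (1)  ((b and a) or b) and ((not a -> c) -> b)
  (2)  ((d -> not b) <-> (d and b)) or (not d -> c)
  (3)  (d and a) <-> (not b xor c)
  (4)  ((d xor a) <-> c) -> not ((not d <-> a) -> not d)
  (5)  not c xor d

4

(1) fails at (0,0,0,1): the formula yields 0, F is 1.
(2) fails at (1,0,0,0): the formula yields 0, F is 1.
(3) fails at (0,0,0,1): the formula yields 0, F is 1.
(5) fails at (0,0,0,0): the formula yields 1, F is 0.
(4) is the remaining candidate, and it agrees with F on all 16 inputs.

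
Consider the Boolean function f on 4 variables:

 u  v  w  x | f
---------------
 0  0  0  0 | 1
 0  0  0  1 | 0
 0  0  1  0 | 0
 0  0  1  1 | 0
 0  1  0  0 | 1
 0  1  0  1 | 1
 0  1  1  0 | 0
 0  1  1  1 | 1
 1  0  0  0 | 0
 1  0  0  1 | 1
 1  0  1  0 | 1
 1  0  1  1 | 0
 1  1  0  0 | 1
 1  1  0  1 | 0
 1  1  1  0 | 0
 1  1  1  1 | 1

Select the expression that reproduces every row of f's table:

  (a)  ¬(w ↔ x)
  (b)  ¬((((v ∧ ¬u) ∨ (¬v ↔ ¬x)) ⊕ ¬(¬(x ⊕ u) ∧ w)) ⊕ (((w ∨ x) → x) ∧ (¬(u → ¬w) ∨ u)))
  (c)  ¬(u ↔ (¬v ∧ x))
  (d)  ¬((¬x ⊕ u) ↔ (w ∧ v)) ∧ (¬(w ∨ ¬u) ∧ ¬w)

b

(a) disagrees with f on (0,0,0,0) (formula → 0, table → 1); rule it out.
(c) disagrees with f on (0,0,0,0) (formula → 0, table → 1); rule it out.
(d) disagrees with f on (0,0,0,0) (formula → 0, table → 1); rule it out.
Only (b) survives; checking it on all 16 rows confirms it matches f.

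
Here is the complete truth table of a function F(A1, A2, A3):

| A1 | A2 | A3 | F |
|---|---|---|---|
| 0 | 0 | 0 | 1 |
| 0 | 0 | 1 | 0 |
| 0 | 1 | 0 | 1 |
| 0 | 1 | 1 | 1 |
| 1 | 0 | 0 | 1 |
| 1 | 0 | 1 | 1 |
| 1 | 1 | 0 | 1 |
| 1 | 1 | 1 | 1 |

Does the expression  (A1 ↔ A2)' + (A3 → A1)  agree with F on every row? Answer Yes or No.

Test each input against both F and the formula:
  A1=0, A2=0, A3=0: formula gives 1, F = 1 ✓
  A1=0, A2=0, A3=1: formula gives 0, F = 0 ✓
  A1=0, A2=1, A3=0: formula gives 1, F = 1 ✓
  A1=0, A2=1, A3=1: formula gives 1, F = 1 ✓
  A1=1, A2=0, A3=0: formula gives 1, F = 1 ✓
  …and likewise for the remaining 3 rows.
Every row agrees, so the formula is equivalent.

Yes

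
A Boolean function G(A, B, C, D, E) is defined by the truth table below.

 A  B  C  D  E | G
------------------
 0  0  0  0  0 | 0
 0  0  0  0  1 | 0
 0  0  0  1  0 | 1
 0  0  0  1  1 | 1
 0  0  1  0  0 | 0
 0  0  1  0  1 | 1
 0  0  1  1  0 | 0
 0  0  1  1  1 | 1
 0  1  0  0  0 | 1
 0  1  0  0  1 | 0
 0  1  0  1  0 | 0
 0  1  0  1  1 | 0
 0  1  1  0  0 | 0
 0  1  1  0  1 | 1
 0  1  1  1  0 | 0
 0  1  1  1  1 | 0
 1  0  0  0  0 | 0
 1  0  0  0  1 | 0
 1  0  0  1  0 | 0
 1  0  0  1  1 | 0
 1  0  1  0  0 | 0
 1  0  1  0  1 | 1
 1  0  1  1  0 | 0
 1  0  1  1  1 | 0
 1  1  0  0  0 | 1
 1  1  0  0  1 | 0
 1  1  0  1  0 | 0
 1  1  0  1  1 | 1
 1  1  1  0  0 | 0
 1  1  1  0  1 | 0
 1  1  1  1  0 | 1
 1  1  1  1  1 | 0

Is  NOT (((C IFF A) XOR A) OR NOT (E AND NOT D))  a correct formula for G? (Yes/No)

Test each input against both G and the formula:
  A=0, B=0, C=0, D=0, E=0: formula gives 0, G = 0 ✓
  A=0, B=0, C=0, D=0, E=1: formula gives 0, G = 0 ✓
  A=0, B=0, C=0, D=1, E=0: formula gives 0, but G = 1 ✗
Since they disagree at (0,0,0,1,0), the expression is not a correct formula for G.

No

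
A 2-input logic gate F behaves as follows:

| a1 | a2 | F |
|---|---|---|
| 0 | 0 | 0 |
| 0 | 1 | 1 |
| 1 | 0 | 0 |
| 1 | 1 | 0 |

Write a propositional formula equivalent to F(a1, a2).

F(a1, a2) = ~a1 & a2

1 only at (0,1): NOT a1 AND a2.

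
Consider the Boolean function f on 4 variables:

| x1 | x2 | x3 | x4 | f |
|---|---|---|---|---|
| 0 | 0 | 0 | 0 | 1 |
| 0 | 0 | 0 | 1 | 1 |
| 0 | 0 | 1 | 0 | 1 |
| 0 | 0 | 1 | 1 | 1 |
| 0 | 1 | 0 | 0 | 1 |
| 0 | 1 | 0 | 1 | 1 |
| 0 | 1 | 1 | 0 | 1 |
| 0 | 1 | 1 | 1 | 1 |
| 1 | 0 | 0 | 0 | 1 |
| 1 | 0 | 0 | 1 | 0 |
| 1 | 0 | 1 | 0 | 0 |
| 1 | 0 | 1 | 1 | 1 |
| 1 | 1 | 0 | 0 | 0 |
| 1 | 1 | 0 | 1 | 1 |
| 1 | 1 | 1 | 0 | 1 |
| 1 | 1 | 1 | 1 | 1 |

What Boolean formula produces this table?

The 0-rows are (1,0,0,1), (1,0,1,0), (1,1,0,0). Take each as a conjunction (x1·¬x2·¬x3·x4, x1·¬x2·x3·¬x4, x1·x2·¬x3·¬x4), form their disjunction, and complement — that gives a formula that is 1 everywhere f is.

f(x1, x2, x3, x4) = (((((x1 · x2') · x3') · x4) + (((x1 · x2') · x3) · x4')) + (((x1 · x2) · x3') · x4'))'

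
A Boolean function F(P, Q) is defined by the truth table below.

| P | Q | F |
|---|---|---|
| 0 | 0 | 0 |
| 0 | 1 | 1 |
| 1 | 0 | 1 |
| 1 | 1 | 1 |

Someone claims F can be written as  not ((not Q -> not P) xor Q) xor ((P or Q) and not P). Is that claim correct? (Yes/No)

Test each input against both F and the formula:
  P=0, Q=0: formula gives 0, F = 0 ✓
  P=0, Q=1: formula gives 0, but F = 1 ✗
A single disagreement suffices: at (0,1) they differ, so the formula does not compute F.

No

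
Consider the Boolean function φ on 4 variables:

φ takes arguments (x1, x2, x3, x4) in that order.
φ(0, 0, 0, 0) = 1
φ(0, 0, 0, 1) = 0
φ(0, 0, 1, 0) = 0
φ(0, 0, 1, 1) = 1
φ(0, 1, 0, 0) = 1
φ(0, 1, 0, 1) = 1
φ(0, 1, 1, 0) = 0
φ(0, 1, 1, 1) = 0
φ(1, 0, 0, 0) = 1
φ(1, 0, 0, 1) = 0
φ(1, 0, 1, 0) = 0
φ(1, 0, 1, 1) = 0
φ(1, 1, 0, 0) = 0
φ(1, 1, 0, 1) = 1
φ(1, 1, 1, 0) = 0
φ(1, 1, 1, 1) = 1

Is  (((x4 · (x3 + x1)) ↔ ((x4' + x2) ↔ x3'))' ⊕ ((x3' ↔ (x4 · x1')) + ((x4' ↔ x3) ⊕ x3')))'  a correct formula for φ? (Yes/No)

No

Test each input against both φ and the formula:
  x1=0, x2=0, x3=0, x4=0: formula gives 1, φ = 1 ✓
  x1=0, x2=0, x3=0, x4=1: formula gives 0, φ = 0 ✓
  x1=0, x2=0, x3=1, x4=0: formula gives 0, φ = 0 ✓
  x1=0, x2=0, x3=1, x4=1: formula gives 1, φ = 1 ✓
  …
  x1=1, x2=1, x3=0, x4=0: formula gives 1, but φ = 0 ✗
Since they disagree at (1,1,0,0), the expression is not a correct formula for φ.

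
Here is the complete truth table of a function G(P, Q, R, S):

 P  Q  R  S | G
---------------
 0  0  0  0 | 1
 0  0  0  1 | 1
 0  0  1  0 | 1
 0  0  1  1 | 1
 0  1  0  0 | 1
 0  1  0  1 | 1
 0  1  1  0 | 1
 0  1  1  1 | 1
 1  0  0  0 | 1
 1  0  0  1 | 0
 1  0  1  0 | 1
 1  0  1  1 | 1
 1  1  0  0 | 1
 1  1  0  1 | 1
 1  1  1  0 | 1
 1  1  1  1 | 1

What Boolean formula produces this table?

Only row (1,0,0,1) gives 0. So G is 1 everywhere except there — the complement of the minterm P·¬Q·¬R·S.

G(P, Q, R, S) = ~(((P & ~Q) & ~R) & S)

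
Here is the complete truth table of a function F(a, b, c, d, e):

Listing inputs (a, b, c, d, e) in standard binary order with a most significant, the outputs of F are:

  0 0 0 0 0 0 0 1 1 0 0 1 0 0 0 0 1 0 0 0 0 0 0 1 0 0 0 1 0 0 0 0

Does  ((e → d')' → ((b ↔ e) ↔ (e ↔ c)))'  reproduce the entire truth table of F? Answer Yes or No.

No

Evaluate ((e → d')' → ((b ↔ e) ↔ (e ↔ c)))' on each row and compare to F:
  a=0, b=0, c=0, d=0, e=0: formula gives 0, F = 0 ✓
  a=0, b=0, c=0, d=0, e=1: formula gives 0, F = 0 ✓
  a=0, b=0, c=0, d=1, e=0: formula gives 0, F = 0 ✓
  a=0, b=0, c=0, d=1, e=1: formula gives 0, F = 0 ✓
  …
  a=0, b=1, c=0, d=0, e=0: formula gives 0, but F = 1 ✗
Since they disagree at (0,1,0,0,0), the expression is not a correct formula for F.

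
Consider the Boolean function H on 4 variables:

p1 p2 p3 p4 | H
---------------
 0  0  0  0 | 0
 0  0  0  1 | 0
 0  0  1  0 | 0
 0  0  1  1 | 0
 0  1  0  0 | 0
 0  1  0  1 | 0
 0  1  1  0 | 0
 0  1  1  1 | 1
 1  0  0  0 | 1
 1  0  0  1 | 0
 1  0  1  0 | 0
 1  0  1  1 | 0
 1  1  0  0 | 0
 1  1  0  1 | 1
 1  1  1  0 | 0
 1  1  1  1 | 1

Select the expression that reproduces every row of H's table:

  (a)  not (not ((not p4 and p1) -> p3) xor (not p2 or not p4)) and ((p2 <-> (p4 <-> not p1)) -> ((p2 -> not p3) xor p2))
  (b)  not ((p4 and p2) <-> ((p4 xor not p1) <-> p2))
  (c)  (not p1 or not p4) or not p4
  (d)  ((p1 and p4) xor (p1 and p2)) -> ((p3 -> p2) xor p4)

(b) disagrees with H on (0,0,0,1) (formula → 1, table → 0); rule it out.
(c) disagrees with H on (0,0,0,0) (formula → 1, table → 0); rule it out.
(d) disagrees with H on (0,0,0,0) (formula → 1, table → 0); rule it out.
Only (a) survives; checking it on all 16 rows confirms it matches H.

a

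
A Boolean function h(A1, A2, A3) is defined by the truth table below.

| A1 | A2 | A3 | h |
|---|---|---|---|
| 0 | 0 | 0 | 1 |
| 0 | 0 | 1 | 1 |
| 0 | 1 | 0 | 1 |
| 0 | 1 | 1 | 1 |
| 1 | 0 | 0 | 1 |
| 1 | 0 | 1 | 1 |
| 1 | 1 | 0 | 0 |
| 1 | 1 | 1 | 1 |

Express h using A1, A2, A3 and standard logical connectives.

h is 0 on exactly one input, (1,1,0), whose minterm is A1·A2·¬A3. So h is the negation of that single conjunction.

h(A1, A2, A3) = ~((A1 & A2) & ~A3)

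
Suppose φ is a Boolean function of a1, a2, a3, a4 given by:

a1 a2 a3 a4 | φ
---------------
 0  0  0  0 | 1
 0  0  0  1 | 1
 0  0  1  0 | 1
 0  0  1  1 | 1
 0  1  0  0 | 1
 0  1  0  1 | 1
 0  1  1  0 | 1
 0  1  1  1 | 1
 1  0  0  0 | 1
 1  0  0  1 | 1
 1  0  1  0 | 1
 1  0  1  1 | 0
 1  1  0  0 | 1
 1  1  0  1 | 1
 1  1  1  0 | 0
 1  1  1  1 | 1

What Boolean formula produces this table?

φ(a1, a2, a3, a4) = NOT ((((a1 AND NOT a2) AND a3) AND a4) OR (((a1 AND a2) AND a3) AND NOT a4))

φ is 0 on only 2 rows — (1,0,1,1), (1,1,1,0). Writing each as a minterm (a1·¬a2·a3·a4, a1·a2·a3·¬a4) and OR-ing them characterizes exactly where φ=0, so φ is the negation of that disjunction.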